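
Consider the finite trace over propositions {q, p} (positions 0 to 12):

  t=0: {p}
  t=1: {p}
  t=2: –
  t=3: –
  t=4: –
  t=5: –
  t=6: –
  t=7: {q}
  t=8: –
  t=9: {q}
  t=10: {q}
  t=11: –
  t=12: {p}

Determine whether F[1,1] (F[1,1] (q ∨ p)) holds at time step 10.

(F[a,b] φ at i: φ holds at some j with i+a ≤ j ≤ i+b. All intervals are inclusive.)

Check F[1,1] (q ∨ p) at each j in [11,11]:
  j=11: holds (witness at 12)
Found at j=11 → formula holds.

Yes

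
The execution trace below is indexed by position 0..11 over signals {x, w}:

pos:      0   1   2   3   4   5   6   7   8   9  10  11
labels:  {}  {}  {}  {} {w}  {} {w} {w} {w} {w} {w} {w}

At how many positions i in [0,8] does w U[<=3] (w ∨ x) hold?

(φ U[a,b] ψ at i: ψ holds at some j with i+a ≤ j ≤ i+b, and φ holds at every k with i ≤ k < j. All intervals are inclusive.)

Evaluate at each i in [0,8]:
  i=0: ✗ (no rhs in [0,3])
  i=1: ✗ (lhs fails at k=1 before rhs at j=4)
  i=2: ✗ (lhs fails at k=2 before rhs at j=4)
  i=3: ✗ (lhs fails at k=3 before rhs at j=4)
  i=4: ✓ (rhs at j=4)
  i=5: ✗ (lhs fails at k=5 before rhs at j=6)
  i=6: ✓ (rhs at j=6)
  i=7: ✓ (rhs at j=7)
  i=8: ✓ (rhs at j=8)
Positions where it holds: {4, 6, 7, 8} → 4.

4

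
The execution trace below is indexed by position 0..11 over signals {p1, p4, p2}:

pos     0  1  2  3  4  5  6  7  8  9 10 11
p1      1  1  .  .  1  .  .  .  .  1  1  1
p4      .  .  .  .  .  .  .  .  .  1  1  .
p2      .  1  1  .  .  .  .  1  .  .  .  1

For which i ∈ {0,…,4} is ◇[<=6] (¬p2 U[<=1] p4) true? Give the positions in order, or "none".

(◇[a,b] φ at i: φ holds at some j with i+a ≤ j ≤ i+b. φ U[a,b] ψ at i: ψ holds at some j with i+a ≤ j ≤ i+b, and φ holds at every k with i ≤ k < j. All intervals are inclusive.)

2, 3, 4

Evaluate at each i in [0,4]:
  i=0: ✗ (none in [0,6])
  i=1: ✗ (none in [1,7])
  i=2: ✓ (witness j=8)
  i=3: ✓ (witness j=8)
  i=4: ✓ (witness j=8)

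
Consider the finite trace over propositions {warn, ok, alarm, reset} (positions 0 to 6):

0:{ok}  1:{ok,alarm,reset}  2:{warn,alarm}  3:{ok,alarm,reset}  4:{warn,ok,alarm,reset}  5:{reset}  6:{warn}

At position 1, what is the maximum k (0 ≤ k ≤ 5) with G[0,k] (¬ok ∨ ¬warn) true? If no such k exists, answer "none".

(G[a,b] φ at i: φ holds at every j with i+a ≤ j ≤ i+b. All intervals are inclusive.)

(¬ok ∨ ¬warn) must hold from j=1 onward; find where it first fails.
  j=1: holds
  j=2: holds
  j=3: holds
  j=4: fails
Holds on [1,3], so largest k = 2.

2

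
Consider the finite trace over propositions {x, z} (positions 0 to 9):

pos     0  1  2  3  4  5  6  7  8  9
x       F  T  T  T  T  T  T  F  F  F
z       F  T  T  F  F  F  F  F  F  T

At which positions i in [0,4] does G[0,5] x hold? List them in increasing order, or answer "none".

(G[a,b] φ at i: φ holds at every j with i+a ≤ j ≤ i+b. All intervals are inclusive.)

1

Evaluate at each i in [0,4]:
  i=0: ✗ (fails at j=0)
  i=1: ✓ (all of [1,6])
  i=2: ✗ (fails at j=7)
  i=3: ✗ (fails at j=7)
  i=4: ✗ (fails at j=7)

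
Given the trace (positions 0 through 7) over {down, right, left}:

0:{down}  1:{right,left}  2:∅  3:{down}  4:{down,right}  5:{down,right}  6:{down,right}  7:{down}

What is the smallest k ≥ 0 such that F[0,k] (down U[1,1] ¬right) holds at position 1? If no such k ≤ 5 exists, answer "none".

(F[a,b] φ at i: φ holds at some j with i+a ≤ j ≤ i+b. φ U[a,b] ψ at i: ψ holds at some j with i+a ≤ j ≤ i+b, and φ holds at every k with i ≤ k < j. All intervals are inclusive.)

Scan j = 1,2,… for (down U[1,1] ¬right):
  j=1: fails
  j=2: fails
  j=3: fails
  j=4: fails
  j=5: fails
  j=6: holds
First hit at j=6, so smallest k = 6-1 = 5.

5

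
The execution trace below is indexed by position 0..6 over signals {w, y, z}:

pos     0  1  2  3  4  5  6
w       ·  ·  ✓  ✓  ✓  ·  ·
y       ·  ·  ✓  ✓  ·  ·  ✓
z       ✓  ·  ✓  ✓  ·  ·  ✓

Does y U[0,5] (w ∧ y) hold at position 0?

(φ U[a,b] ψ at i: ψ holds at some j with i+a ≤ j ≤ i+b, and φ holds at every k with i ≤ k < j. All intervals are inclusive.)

Does not hold

Need some j in [0,5] with (w ∧ y), and y at every k in [0,j-1].
  j=0: (w ∧ y) false.
  j=1: (w ∧ y) false.
  j=2: (w ∧ y) holds, but y fails at k=0 → not this j.
  j=3: (w ∧ y) holds, but y fails at k=0 → not this j.
  j=4: (w ∧ y) false.
  j=5: (w ∧ y) false.
No j in the window works → until fails.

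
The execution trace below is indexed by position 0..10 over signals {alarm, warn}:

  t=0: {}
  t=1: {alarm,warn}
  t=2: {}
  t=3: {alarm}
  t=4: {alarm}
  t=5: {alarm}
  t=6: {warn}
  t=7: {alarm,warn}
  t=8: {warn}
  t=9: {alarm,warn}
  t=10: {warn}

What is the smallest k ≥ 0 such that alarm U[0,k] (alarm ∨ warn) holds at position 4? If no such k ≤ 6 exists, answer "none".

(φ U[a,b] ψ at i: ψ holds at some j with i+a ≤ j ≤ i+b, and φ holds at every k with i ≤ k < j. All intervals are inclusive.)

Need earliest j ≥ 4 with (alarm ∨ warn), and alarm at every k in [4,j-1].
  j=4: rhs holds (empty prefix). k = 0.

0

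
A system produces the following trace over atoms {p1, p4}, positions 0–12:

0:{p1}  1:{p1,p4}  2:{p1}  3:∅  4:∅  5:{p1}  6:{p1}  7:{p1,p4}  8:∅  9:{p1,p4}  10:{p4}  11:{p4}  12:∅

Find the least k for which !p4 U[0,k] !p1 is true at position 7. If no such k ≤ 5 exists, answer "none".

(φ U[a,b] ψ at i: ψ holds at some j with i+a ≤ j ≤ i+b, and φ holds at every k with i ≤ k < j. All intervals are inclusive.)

Need earliest j ≥ 7 with !p1, and !p4 at every k in [7,j-1].
  j=7: rhs fails.
  j=8: rhs holds but lhs fails at k=7.
  j=9: rhs fails.
  j=10: rhs holds but lhs fails at k=7.
  j=11: rhs holds but lhs fails at k=7.
  j=12: rhs holds but lhs fails at k=7.
No witness within the range → none.

none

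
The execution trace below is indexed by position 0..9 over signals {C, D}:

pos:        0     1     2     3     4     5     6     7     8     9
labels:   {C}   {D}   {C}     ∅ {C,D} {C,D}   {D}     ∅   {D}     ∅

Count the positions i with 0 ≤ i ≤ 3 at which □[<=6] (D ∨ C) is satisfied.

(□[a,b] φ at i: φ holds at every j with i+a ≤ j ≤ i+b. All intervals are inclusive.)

Evaluate at each i in [0,3]:
  i=0: ✗ (fails at j=3)
  i=1: ✗ (fails at j=3)
  i=2: ✗ (fails at j=3)
  i=3: ✗ (fails at j=3)
Positions where it holds: {} → 0.

0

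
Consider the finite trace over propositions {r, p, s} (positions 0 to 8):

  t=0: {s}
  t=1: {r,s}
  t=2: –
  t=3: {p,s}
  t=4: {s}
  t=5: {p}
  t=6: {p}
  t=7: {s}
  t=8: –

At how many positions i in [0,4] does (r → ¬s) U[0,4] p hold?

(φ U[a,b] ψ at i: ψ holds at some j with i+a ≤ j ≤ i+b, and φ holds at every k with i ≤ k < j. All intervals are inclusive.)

Evaluate at each i in [0,4]:
  i=0: ✗ (lhs fails at k=1 before rhs at j=3)
  i=1: ✗ (lhs fails at k=1 before rhs at j=3)
  i=2: ✓ (rhs at j=3; lhs holds on [2,2])
  i=3: ✓ (rhs at j=3)
  i=4: ✓ (rhs at j=5; lhs holds on [4,4])
Positions where it holds: {2, 3, 4} → 3.

3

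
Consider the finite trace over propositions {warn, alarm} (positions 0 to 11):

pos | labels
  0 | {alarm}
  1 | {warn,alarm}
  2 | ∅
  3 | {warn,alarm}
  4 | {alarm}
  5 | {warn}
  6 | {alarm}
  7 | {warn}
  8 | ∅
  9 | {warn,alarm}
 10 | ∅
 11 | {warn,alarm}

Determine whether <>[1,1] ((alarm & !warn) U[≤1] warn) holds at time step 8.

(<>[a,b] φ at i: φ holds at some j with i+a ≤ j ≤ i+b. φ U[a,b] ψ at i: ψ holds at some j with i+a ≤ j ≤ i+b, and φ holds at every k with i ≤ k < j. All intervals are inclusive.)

Check ((alarm & !warn) U[≤1] warn) at each j in [9,9]:
  j=9: holds
Found at j=9 → formula holds.

Yes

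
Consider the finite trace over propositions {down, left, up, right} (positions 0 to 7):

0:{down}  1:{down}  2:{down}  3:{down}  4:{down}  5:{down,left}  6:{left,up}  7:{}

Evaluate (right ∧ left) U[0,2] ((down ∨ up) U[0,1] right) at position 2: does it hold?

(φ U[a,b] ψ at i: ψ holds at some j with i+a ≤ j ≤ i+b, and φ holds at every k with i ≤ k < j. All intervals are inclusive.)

Need some j in [2,4] with ((down ∨ up) U[0,1] right), and (right ∧ left) at every k in [2,j-1].
  j=2: ((down ∨ up) U[0,1] right) — fails.
  j=3: ((down ∨ up) U[0,1] right) — fails.
  j=4: ((down ∨ up) U[0,1] right) — fails.
No j in the window works → until fails.

False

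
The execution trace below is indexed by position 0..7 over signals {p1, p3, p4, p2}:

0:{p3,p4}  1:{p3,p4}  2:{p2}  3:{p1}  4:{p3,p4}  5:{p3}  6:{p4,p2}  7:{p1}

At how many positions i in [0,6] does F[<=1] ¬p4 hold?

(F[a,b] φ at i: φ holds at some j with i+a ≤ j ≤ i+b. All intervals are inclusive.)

Evaluate at each i in [0,6]:
  i=0: ✗ (none in [0,1])
  i=1: ✓ (witness j=2)
  i=2: ✓ (witness j=2)
  i=3: ✓ (witness j=3)
  i=4: ✓ (witness j=5)
  i=5: ✓ (witness j=5)
  i=6: ✓ (witness j=7)
Positions where it holds: {1, 2, 3, 4, 5, 6} → 6.

6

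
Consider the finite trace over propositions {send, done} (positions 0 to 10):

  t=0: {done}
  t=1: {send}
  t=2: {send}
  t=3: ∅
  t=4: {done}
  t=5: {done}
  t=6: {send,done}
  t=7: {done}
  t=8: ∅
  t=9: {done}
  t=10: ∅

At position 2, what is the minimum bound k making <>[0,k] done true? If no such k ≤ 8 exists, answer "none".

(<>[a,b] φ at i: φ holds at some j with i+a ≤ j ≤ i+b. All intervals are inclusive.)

2

Scan j = 2,3,… for done:
  j=2: fails
  j=3: fails
  j=4: holds
First hit at j=4, so smallest k = 4-2 = 2.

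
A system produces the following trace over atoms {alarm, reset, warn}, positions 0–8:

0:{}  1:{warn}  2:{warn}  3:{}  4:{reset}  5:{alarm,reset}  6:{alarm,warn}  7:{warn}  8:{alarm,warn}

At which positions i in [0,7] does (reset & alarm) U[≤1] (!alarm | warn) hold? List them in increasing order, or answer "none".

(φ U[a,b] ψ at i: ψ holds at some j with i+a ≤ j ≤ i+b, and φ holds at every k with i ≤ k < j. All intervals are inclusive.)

Evaluate at each i in [0,7]:
  i=0: ✓ (rhs at j=0)
  i=1: ✓ (rhs at j=1)
  i=2: ✓ (rhs at j=2)
  i=3: ✓ (rhs at j=3)
  i=4: ✓ (rhs at j=4)
  i=5: ✓ (rhs at j=6; lhs holds on [5,5])
  i=6: ✓ (rhs at j=6)
  i=7: ✓ (rhs at j=7)

0, 1, 2, 3, 4, 5, 6, 7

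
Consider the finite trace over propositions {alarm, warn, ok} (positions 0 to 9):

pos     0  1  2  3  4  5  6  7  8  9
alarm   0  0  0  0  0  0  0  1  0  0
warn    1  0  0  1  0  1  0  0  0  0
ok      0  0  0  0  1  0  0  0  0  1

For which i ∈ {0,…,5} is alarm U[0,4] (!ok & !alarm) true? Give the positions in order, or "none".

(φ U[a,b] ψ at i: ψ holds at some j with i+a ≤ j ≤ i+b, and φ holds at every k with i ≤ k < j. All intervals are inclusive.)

Evaluate at each i in [0,5]:
  i=0: ✓ (rhs at j=0)
  i=1: ✓ (rhs at j=1)
  i=2: ✓ (rhs at j=2)
  i=3: ✓ (rhs at j=3)
  i=4: ✗ (lhs fails at k=4 before rhs at j=5)
  i=5: ✓ (rhs at j=5)

0, 1, 2, 3, 5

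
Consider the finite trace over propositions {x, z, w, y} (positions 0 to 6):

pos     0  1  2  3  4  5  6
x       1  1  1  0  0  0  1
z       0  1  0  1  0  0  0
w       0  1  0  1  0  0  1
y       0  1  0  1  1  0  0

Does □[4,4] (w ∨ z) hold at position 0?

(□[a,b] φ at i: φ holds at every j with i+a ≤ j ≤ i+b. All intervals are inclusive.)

False

Check (w ∨ z) at every j in [4,4]:
  j=4: false
Fails at j=4 → formula fails.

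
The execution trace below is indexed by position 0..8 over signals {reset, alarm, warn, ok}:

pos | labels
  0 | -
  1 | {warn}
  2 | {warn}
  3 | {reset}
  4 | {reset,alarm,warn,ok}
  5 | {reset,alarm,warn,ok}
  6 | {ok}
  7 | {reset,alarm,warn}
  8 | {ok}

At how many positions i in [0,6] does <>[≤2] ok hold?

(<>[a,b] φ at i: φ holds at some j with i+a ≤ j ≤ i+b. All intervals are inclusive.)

Evaluate at each i in [0,6]:
  i=0: ✗ (none in [0,2])
  i=1: ✗ (none in [1,3])
  i=2: ✓ (witness j=4)
  i=3: ✓ (witness j=4)
  i=4: ✓ (witness j=4)
  i=5: ✓ (witness j=5)
  i=6: ✓ (witness j=6)
Positions where it holds: {2, 3, 4, 5, 6} → 5.

5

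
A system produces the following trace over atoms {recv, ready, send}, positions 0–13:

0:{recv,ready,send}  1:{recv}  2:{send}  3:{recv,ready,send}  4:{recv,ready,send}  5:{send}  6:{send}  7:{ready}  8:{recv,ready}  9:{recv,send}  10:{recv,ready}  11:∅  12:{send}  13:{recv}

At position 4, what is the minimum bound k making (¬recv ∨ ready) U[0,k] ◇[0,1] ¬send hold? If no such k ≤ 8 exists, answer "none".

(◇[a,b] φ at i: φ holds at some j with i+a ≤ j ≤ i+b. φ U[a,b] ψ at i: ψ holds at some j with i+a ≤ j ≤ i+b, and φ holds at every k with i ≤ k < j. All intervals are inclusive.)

Need earliest j ≥ 4 with ◇[0,1] ¬send, and (¬recv ∨ ready) at every k in [4,j-1].
  j=4: rhs fails.
  j=5: rhs fails.
  j=6: rhs holds; lhs holds on [4,5]. k = 2.

2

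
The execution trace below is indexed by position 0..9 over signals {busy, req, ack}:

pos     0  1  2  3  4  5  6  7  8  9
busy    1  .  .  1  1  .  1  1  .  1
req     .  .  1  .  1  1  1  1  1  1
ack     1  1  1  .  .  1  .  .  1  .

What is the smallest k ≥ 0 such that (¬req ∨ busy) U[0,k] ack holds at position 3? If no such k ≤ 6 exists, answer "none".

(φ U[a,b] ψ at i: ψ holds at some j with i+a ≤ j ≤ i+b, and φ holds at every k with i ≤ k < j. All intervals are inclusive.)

2

Need earliest j ≥ 3 with ack, and (¬req ∨ busy) at every k in [3,j-1].
  j=3: rhs fails.
  j=4: rhs fails.
  j=5: rhs holds; lhs holds on [3,4]. k = 2.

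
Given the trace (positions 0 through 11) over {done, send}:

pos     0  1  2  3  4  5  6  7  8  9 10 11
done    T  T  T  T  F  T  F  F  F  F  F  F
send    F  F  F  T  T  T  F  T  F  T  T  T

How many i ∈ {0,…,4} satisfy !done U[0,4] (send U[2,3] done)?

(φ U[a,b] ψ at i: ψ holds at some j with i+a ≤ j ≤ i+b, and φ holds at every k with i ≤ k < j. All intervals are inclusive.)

Evaluate at each i in [0,4]:
  i=0: ✗ (lhs fails at k=0 before rhs at j=3)
  i=1: ✗ (lhs fails at k=1 before rhs at j=3)
  i=2: ✗ (lhs fails at k=2 before rhs at j=3)
  i=3: ✓ (rhs at j=3)
  i=4: ✗ (no rhs in [4,8])
Positions where it holds: {3} → 1.

1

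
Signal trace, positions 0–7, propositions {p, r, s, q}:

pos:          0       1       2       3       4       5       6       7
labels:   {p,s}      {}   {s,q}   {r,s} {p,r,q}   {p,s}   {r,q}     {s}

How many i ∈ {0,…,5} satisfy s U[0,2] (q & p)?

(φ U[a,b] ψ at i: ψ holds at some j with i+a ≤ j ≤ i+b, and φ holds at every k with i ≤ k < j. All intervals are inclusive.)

3

Evaluate at each i in [0,5]:
  i=0: ✗ (no rhs in [0,2])
  i=1: ✗ (no rhs in [1,3])
  i=2: ✓ (rhs at j=4; lhs holds on [2,3])
  i=3: ✓ (rhs at j=4; lhs holds on [3,3])
  i=4: ✓ (rhs at j=4)
  i=5: ✗ (no rhs in [5,7])
Positions where it holds: {2, 3, 4} → 3.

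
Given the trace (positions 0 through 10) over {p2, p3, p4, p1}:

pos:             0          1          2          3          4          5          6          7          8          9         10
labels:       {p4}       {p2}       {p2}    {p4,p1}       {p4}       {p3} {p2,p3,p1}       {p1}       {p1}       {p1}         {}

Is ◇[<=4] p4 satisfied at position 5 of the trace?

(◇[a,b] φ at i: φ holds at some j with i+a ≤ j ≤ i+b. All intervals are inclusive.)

Check p4 at each j in [5,9]:
  j=5: false
  j=6: false
  j=7: false
  j=8: false
  j=9: false
No position in the window satisfies it → formula fails.

False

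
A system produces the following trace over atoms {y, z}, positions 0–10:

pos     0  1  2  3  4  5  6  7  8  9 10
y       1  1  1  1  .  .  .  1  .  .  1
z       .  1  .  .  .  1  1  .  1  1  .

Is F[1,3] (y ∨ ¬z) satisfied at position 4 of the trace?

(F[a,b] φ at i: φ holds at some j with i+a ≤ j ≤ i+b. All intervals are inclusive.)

Check (y ∨ ¬z) at each j in [5,7]:
  j=5: false
  j=6: false
  j=7: true
Found at j=7 → formula holds.

True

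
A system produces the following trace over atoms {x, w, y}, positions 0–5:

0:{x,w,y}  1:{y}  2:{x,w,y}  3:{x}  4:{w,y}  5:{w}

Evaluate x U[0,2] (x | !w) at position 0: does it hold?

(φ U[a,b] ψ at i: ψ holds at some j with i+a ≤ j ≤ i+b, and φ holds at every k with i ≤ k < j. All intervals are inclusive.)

Holds

Need some j in [0,2] with (x | !w), and x at every k in [0,j-1].
  j=0: (x | !w) holds; no prefix to check → satisfied.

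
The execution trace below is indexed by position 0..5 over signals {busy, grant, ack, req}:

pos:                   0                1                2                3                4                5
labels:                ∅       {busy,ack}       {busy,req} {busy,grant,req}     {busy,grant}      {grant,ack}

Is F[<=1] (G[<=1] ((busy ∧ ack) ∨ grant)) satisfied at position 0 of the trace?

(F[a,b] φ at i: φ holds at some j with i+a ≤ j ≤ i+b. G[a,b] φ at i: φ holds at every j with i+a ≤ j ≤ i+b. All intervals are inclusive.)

Check G[<=1] ((busy ∧ ack) ∨ grant) at each j in [0,1]:
  j=0: fails at 0
  j=1: fails at 2
No position in the window satisfies it → formula fails.

Does not hold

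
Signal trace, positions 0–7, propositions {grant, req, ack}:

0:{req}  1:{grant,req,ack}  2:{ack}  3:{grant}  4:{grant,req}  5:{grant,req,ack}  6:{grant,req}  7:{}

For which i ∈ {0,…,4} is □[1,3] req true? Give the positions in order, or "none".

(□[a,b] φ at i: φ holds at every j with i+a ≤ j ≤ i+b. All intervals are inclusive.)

3

Evaluate at each i in [0,4]:
  i=0: ✗ (fails at j=2)
  i=1: ✗ (fails at j=2)
  i=2: ✗ (fails at j=3)
  i=3: ✓ (all of [4,6])
  i=4: ✗ (fails at j=7)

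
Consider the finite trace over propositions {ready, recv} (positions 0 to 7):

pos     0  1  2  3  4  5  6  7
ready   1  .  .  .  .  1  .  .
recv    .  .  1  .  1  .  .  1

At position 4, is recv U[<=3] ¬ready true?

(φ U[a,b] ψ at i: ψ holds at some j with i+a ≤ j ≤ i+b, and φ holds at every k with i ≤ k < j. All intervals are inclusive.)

Holds

Need some j in [4,7] with ¬ready, and recv at every k in [4,j-1].
  j=4: ¬ready holds; no prefix to check → satisfied.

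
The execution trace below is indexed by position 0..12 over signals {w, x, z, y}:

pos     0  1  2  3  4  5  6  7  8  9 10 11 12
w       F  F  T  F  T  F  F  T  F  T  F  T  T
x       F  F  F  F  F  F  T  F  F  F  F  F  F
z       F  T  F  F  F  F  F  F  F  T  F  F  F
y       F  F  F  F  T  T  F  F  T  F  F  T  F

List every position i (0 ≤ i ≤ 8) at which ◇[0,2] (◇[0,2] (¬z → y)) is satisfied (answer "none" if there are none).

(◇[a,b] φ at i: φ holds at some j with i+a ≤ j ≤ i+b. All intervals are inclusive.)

Evaluate at each i in [0,8]:
  i=0: ✓ (witness j=0)
  i=1: ✓ (witness j=1)
  i=2: ✓ (witness j=2)
  i=3: ✓ (witness j=3)
  i=4: ✓ (witness j=4)
  i=5: ✓ (witness j=5)
  i=6: ✓ (witness j=6)
  i=7: ✓ (witness j=7)
  i=8: ✓ (witness j=8)

0, 1, 2, 3, 4, 5, 6, 7, 8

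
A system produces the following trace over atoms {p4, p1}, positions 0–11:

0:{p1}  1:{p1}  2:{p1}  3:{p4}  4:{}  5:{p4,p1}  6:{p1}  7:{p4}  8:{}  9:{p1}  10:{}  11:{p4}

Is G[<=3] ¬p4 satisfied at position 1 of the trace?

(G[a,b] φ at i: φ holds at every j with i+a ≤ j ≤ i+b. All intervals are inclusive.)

No

Check ¬p4 at every j in [1,4]:
  j=1: true
  j=2: true
  j=3: false
  j=4: true
Fails at j=3 → formula fails.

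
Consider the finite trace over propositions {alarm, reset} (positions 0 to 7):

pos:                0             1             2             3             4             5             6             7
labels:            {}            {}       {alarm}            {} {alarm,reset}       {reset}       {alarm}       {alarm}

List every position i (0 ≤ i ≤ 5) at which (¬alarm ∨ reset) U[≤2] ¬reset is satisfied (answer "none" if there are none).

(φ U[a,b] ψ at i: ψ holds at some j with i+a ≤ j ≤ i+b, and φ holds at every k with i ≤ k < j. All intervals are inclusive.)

0, 1, 2, 3, 4, 5

Evaluate at each i in [0,5]:
  i=0: ✓ (rhs at j=0)
  i=1: ✓ (rhs at j=1)
  i=2: ✓ (rhs at j=2)
  i=3: ✓ (rhs at j=3)
  i=4: ✓ (rhs at j=6; lhs holds on [4,5])
  i=5: ✓ (rhs at j=6; lhs holds on [5,5])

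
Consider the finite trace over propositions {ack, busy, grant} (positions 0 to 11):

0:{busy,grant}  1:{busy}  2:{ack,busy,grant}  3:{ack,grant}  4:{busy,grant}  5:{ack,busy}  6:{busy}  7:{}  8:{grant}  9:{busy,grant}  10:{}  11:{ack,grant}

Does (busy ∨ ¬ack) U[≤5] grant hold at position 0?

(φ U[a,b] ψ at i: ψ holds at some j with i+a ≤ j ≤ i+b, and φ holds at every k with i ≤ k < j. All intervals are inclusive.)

Need some j in [0,5] with grant, and (busy ∨ ¬ack) at every k in [0,j-1].
  j=0: grant holds; no prefix to check → satisfied.

Holds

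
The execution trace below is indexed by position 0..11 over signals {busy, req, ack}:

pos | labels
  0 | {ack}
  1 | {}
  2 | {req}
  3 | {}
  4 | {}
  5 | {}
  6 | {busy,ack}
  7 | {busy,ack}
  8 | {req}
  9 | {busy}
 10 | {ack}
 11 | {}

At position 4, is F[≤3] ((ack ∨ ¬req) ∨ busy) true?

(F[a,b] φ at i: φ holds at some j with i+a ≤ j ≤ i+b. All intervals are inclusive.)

True

Check ((ack ∨ ¬req) ∨ busy) at each j in [4,7]:
  j=4: true
  j=5: true
  j=6: true
  j=7: true
Found at j=4 → formula holds.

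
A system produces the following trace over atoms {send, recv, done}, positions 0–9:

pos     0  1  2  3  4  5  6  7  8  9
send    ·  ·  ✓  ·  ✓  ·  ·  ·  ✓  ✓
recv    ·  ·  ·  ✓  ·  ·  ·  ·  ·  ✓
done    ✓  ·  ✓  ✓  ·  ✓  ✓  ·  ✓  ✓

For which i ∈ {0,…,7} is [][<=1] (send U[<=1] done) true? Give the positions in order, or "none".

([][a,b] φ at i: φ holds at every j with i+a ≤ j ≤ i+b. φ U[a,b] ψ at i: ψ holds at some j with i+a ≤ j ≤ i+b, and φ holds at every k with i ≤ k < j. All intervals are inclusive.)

2, 3, 4, 5

Evaluate at each i in [0,7]:
  i=0: ✗ (fails at j=1)
  i=1: ✗ (fails at j=1)
  i=2: ✓ (all of [2,3])
  i=3: ✓ (all of [3,4])
  i=4: ✓ (all of [4,5])
  i=5: ✓ (all of [5,6])
  i=6: ✗ (fails at j=7)
  i=7: ✗ (fails at j=7)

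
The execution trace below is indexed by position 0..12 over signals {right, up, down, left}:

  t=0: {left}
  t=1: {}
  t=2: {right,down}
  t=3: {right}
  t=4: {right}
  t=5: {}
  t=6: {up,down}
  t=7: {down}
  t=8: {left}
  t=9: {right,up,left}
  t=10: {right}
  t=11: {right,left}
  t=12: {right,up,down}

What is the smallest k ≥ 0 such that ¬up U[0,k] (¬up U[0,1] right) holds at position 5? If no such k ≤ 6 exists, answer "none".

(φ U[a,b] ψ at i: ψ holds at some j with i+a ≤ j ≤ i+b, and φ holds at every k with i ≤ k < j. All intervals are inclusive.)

none

Need earliest j ≥ 5 with (¬up U[0,1] right), and ¬up at every k in [5,j-1].
  j=5: rhs fails.
  j=6: rhs fails.
  j=7: rhs fails.
  j=8: rhs holds but lhs fails at k=6.
  j=9: rhs holds but lhs fails at k=6.
  j=10: rhs holds but lhs fails at k=6.
  j=11: rhs holds but lhs fails at k=6.
No witness within the range → none.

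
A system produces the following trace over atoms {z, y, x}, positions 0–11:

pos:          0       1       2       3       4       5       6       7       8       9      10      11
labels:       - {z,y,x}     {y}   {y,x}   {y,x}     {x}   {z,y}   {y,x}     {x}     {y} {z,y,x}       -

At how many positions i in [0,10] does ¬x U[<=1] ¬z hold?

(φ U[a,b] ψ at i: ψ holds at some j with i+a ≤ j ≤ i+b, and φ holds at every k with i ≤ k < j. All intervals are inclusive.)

Evaluate at each i in [0,10]:
  i=0: ✓ (rhs at j=0)
  i=1: ✗ (lhs fails at k=1 before rhs at j=2)
  i=2: ✓ (rhs at j=2)
  i=3: ✓ (rhs at j=3)
  i=4: ✓ (rhs at j=4)
  i=5: ✓ (rhs at j=5)
  i=6: ✓ (rhs at j=7; lhs holds on [6,6])
  i=7: ✓ (rhs at j=7)
  i=8: ✓ (rhs at j=8)
  i=9: ✓ (rhs at j=9)
  i=10: ✗ (lhs fails at k=10 before rhs at j=11)
Positions where it holds: {0, 2, 3, 4, 5, 6, 7, 8, 9} → 9.

9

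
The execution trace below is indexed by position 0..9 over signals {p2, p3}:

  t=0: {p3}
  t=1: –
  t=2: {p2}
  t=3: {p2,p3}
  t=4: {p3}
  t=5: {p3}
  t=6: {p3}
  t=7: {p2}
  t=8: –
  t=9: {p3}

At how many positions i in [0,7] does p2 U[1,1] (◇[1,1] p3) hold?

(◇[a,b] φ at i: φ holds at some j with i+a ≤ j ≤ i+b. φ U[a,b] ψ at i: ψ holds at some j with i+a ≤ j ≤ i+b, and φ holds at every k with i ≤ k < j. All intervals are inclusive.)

3

Evaluate at each i in [0,7]:
  i=0: ✗ (no rhs in [1,1])
  i=1: ✗ (lhs fails at k=1 before rhs at j=2)
  i=2: ✓ (rhs at j=3; lhs holds on [2,2])
  i=3: ✓ (rhs at j=4; lhs holds on [3,3])
  i=4: ✗ (lhs fails at k=4 before rhs at j=5)
  i=5: ✗ (no rhs in [6,6])
  i=6: ✗ (no rhs in [7,7])
  i=7: ✓ (rhs at j=8; lhs holds on [7,7])
Positions where it holds: {2, 3, 7} → 3.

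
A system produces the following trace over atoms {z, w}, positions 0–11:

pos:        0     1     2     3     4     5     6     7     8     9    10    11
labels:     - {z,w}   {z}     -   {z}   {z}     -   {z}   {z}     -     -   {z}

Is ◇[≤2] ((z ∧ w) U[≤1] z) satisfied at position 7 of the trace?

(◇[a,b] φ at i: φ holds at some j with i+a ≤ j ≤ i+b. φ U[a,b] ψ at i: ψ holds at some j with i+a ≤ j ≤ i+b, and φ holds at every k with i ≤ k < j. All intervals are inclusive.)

Holds

Check ((z ∧ w) U[≤1] z) at each j in [7,9]:
  j=7: holds
  j=8: holds
  j=9: fails
Found at j=7 → formula holds.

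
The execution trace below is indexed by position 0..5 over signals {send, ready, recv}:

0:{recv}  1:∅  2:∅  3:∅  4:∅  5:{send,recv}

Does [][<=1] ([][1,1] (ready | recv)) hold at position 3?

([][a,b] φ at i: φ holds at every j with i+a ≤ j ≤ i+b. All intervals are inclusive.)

No

Check [][1,1] (ready | recv) at every j in [3,4]:
  j=3: fails at 4
  j=4: holds on [5,5]
Fails at j=3 → formula fails.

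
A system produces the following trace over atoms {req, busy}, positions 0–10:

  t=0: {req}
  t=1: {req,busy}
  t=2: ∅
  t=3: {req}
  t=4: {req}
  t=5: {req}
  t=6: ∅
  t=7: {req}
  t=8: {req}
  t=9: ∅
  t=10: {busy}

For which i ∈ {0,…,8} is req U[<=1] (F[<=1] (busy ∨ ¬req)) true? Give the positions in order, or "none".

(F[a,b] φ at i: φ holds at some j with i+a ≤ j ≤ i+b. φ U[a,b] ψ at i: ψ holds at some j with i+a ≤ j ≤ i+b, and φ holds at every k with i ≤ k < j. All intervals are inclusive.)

0, 1, 2, 4, 5, 6, 7, 8

Evaluate at each i in [0,8]:
  i=0: ✓ (rhs at j=0)
  i=1: ✓ (rhs at j=1)
  i=2: ✓ (rhs at j=2)
  i=3: ✗ (no rhs in [3,4])
  i=4: ✓ (rhs at j=5; lhs holds on [4,4])
  i=5: ✓ (rhs at j=5)
  i=6: ✓ (rhs at j=6)
  i=7: ✓ (rhs at j=8; lhs holds on [7,7])
  i=8: ✓ (rhs at j=8)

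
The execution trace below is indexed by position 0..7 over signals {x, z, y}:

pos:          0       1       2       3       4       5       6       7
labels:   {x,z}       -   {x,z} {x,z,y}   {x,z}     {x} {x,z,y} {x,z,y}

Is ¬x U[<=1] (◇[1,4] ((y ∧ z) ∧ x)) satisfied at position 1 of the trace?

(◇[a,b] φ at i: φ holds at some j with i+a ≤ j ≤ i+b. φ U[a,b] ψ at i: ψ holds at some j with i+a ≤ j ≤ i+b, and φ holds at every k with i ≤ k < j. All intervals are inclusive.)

True

Need some j in [1,2] with ◇[1,4] ((y ∧ z) ∧ x), and ¬x at every k in [1,j-1].
  j=1: ◇[1,4] ((y ∧ z) ∧ x) holds; no prefix to check → satisfied.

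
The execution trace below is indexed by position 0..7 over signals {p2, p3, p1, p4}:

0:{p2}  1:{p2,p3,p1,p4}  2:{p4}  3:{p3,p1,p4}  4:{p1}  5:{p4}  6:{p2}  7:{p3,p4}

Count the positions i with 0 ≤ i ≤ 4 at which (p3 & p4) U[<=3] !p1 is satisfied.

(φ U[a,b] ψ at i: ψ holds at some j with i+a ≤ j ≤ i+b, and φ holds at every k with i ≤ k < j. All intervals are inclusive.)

Evaluate at each i in [0,4]:
  i=0: ✓ (rhs at j=0)
  i=1: ✓ (rhs at j=2; lhs holds on [1,1])
  i=2: ✓ (rhs at j=2)
  i=3: ✗ (lhs fails at k=4 before rhs at j=5)
  i=4: ✗ (lhs fails at k=4 before rhs at j=5)
Positions where it holds: {0, 1, 2} → 3.

3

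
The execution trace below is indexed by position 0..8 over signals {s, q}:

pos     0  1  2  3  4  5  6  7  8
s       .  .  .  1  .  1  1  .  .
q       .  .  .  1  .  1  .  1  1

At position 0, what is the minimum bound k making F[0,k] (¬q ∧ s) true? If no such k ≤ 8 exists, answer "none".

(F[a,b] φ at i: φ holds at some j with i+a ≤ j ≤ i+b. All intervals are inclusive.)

6

Scan j = 0,1,… for (¬q ∧ s):
  j=0: fails
  j=1: fails
  j=2: fails
  j=3: fails
  j=4: fails
  j=5: fails
  j=6: holds
First hit at j=6, so smallest k = 6-0 = 6.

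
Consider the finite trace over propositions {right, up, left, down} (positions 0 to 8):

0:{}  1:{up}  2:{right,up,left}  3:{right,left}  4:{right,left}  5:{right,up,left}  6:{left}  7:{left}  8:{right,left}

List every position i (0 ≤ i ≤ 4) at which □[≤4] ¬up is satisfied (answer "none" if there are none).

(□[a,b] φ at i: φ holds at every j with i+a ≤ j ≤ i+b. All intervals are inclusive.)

none

Evaluate at each i in [0,4]:
  i=0: ✗ (fails at j=1)
  i=1: ✗ (fails at j=1)
  i=2: ✗ (fails at j=2)
  i=3: ✗ (fails at j=5)
  i=4: ✗ (fails at j=5)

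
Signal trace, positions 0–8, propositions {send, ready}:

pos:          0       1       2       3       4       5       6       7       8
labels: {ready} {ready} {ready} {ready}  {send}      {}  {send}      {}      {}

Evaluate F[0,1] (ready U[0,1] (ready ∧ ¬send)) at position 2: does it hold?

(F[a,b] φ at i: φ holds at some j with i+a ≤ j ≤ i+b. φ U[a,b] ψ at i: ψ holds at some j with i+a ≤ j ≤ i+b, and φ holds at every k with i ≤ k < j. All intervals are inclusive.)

Check (ready U[0,1] (ready ∧ ¬send)) at each j in [2,3]:
  j=2: holds
  j=3: holds
Found at j=2 → formula holds.

Holds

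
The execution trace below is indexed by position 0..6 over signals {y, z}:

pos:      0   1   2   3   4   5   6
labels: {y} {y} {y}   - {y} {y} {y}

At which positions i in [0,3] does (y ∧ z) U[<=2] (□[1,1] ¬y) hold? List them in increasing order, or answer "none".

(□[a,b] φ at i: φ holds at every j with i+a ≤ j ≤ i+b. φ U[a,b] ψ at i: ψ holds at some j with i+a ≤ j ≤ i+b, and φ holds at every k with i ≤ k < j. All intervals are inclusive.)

2

Evaluate at each i in [0,3]:
  i=0: ✗ (lhs fails at k=0 before rhs at j=2)
  i=1: ✗ (lhs fails at k=1 before rhs at j=2)
  i=2: ✓ (rhs at j=2)
  i=3: ✗ (no rhs in [3,5])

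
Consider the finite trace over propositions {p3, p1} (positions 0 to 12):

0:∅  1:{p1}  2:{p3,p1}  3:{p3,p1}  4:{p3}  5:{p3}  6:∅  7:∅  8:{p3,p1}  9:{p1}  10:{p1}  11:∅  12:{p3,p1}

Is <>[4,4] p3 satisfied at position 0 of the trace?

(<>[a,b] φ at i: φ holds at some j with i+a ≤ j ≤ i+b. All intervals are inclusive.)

Yes

Check p3 at each j in [4,4]:
  j=4: true
Found at j=4 → formula holds.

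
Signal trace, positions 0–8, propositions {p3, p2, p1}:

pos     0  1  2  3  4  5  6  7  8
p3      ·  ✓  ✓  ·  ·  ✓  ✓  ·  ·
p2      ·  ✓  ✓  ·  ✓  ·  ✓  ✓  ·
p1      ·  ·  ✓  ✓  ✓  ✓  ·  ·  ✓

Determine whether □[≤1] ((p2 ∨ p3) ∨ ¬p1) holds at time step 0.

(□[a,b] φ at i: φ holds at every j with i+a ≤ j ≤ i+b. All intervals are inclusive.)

Check ((p2 ∨ p3) ∨ ¬p1) at every j in [0,1]:
  j=0: true
  j=1: true
All positions satisfy it → formula holds.

True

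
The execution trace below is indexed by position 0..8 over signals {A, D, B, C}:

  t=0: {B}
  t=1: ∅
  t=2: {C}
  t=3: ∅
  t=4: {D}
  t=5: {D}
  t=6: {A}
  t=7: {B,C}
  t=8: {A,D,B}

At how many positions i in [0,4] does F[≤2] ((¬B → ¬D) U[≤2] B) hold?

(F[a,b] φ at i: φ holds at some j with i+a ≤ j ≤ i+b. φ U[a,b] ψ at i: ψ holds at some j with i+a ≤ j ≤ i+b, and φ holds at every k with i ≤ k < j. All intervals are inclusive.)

Evaluate at each i in [0,4]:
  i=0: ✓ (witness j=0)
  i=1: ✗ (none in [1,3])
  i=2: ✗ (none in [2,4])
  i=3: ✗ (none in [3,5])
  i=4: ✓ (witness j=6)
Positions where it holds: {0, 4} → 2.

2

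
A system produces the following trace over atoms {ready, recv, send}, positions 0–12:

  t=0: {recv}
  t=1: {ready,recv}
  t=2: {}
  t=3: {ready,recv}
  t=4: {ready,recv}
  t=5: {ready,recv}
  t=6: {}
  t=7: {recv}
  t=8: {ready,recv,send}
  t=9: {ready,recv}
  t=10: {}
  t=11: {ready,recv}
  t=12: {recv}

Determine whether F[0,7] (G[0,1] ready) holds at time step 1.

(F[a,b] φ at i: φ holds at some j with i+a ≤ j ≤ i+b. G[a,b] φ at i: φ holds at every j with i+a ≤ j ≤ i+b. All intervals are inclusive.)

Check G[0,1] ready at each j in [1,8]:
  j=1: fails at 2
  j=2: fails at 2
  j=3: holds on [3,4]
  j=4: holds on [4,5]
  j=5: fails at 6
  j=6: fails at 6
  j=7: fails at 7
  j=8: holds on [8,9]
Found at j=3 → formula holds.

True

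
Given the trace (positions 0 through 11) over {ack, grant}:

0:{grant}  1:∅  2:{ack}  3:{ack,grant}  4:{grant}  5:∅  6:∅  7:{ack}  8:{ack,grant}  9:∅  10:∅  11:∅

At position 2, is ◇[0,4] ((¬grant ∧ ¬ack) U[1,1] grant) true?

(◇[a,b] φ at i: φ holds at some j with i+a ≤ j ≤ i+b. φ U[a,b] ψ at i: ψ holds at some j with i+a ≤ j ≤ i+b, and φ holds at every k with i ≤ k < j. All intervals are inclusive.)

Check ((¬grant ∧ ¬ack) U[1,1] grant) at each j in [2,6]:
  j=2: fails
  j=3: fails
  j=4: fails
  j=5: fails
  j=6: fails
No position in the window satisfies it → formula fails.

No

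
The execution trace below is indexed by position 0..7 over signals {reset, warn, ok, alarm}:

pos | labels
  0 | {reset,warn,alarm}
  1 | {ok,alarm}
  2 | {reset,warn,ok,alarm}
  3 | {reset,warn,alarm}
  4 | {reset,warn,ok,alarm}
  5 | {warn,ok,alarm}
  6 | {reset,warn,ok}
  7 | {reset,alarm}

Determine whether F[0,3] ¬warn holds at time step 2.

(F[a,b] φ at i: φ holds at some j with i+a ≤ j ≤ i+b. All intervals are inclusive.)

Does not hold

Check ¬warn at each j in [2,5]:
  j=2: false
  j=3: false
  j=4: false
  j=5: false
No position in the window satisfies it → formula fails.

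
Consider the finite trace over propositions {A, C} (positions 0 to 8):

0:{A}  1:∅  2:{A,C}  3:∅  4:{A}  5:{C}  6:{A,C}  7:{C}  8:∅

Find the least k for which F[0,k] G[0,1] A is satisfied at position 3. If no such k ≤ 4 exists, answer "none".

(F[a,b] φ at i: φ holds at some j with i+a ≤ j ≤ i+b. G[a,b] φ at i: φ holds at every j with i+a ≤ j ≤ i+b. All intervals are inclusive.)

Scan j = 3,4,… for G[0,1] A:
  j=3: fails
  j=4: fails
  j=5: fails
  j=6: fails
  j=7: fails
No j in [3,7] satisfies it → none.

none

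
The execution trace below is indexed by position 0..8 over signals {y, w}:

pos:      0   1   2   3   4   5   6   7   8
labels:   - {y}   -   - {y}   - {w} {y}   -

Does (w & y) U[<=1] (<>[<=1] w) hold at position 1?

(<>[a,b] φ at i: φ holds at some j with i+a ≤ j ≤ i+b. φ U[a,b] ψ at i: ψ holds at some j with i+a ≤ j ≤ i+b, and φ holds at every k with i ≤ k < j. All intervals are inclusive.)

Does not hold

Need some j in [1,2] with <>[<=1] w, and (w & y) at every k in [1,j-1].
  j=1: <>[<=1] w — fails (none in [1,2]).
  j=2: <>[<=1] w — fails (none in [2,3]).
No j in the window works → until fails.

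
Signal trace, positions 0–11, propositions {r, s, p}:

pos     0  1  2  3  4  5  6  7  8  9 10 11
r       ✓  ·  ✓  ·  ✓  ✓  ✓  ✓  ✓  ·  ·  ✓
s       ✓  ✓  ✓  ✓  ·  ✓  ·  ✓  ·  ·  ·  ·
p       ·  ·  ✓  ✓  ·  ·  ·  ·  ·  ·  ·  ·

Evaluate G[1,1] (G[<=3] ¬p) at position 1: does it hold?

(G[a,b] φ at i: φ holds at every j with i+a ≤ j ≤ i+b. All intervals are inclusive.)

False

Check G[<=3] ¬p at every j in [2,2]:
  j=2: fails at 2
Fails at j=2 → formula fails.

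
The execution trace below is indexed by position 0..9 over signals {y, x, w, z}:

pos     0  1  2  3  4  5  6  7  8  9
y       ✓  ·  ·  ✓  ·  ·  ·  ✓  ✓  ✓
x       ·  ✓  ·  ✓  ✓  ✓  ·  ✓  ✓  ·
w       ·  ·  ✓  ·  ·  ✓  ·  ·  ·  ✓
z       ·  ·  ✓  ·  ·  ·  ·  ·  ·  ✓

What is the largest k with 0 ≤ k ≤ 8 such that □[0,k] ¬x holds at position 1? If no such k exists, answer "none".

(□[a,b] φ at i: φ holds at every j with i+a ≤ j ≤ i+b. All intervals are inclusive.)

¬x must hold from j=1 onward; find where it first fails.
  j=1: fails → no k works.

none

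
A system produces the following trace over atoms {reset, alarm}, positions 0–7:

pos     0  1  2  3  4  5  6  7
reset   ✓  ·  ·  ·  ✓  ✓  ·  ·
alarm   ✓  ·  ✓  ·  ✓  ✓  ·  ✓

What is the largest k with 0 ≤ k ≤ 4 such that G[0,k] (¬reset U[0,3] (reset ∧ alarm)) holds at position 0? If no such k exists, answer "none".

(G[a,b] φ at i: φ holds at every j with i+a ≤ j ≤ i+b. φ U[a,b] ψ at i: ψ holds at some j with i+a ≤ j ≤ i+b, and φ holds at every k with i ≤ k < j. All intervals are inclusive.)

(¬reset U[0,3] (reset ∧ alarm)) must hold from j=0 onward; find where it first fails.
  j=0: holds
  j=1: holds
  j=2: holds
  j=3: holds
  j=4: holds
Holds through j=4; largest k = 4.

4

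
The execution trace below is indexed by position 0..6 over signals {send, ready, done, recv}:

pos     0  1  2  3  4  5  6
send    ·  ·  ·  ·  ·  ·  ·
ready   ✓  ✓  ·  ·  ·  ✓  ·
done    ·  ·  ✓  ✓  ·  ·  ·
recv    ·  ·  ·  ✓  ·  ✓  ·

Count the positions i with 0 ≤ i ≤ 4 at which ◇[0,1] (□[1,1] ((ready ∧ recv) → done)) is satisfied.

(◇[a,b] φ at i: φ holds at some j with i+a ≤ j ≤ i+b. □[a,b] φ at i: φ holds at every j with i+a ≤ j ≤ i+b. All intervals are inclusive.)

5

Evaluate at each i in [0,4]:
  i=0: ✓ (witness j=0)
  i=1: ✓ (witness j=1)
  i=2: ✓ (witness j=2)
  i=3: ✓ (witness j=3)
  i=4: ✓ (witness j=5)
Positions where it holds: {0, 1, 2, 3, 4} → 5.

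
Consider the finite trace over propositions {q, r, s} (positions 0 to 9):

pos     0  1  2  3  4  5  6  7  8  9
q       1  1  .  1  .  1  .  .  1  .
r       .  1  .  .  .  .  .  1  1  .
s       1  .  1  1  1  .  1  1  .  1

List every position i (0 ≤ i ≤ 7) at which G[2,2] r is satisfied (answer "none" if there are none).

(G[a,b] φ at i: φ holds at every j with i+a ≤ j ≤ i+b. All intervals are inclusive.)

Evaluate at each i in [0,7]:
  i=0: ✗ (fails at j=2)
  i=1: ✗ (fails at j=3)
  i=2: ✗ (fails at j=4)
  i=3: ✗ (fails at j=5)
  i=4: ✗ (fails at j=6)
  i=5: ✓ (all of [7,7])
  i=6: ✓ (all of [8,8])
  i=7: ✗ (fails at j=9)

5, 6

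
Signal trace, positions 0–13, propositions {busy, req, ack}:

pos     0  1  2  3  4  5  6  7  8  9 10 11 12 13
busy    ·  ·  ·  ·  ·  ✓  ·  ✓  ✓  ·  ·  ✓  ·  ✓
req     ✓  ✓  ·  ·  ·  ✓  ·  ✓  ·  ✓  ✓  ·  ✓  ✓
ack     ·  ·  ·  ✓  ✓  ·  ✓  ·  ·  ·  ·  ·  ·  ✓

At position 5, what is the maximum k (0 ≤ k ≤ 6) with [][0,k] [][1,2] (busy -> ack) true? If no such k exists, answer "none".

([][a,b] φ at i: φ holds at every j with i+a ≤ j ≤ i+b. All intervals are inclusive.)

[][1,2] (busy -> ack) must hold from j=5 onward; find where it first fails.
  j=5: fails → no k works.

none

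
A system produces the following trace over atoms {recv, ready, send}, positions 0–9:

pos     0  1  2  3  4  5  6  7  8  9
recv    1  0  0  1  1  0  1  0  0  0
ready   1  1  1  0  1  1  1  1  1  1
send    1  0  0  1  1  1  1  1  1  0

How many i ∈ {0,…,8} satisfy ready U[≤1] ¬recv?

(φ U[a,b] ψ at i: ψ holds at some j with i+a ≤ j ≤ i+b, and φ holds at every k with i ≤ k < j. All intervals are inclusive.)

8

Evaluate at each i in [0,8]:
  i=0: ✓ (rhs at j=1; lhs holds on [0,0])
  i=1: ✓ (rhs at j=1)
  i=2: ✓ (rhs at j=2)
  i=3: ✗ (no rhs in [3,4])
  i=4: ✓ (rhs at j=5; lhs holds on [4,4])
  i=5: ✓ (rhs at j=5)
  i=6: ✓ (rhs at j=7; lhs holds on [6,6])
  i=7: ✓ (rhs at j=7)
  i=8: ✓ (rhs at j=8)
Positions where it holds: {0, 1, 2, 4, 5, 6, 7, 8} → 8.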